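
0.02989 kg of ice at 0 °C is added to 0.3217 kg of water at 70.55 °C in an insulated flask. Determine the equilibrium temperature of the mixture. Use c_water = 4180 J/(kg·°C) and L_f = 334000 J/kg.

T_f ≈ 57.8 °C

Taking heat into each body as positive, Σ m c ΔT = 0:
latent heat to melt: 0.02989×334000 = 9983.3; meltwater 0→T: 0.02989×4180×T = 124.94 T; water: 1344.7(T − 70.55)
1469.6 T = 94869 − 9983.3 = 84886
T ≈ 57.76 °C (positive, so assuming full melt was valid).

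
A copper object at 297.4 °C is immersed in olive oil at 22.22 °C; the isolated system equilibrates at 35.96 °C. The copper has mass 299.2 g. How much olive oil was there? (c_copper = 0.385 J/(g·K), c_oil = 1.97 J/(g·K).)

Heat lost by the copper = heat gained by the oil:
299.2·0.385·(297.4 − 35.96) = m·1.97·(35.96 − 22.22)
27.07 m = 30116  ⇒  m ≈ 1113 g

m ≈ 1110 g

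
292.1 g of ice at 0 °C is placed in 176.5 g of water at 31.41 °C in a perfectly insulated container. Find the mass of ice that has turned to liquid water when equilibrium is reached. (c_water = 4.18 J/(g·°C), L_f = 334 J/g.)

m_melted ≈ 69.4 g

Water can give up m c ΔT = 176.5×4.18×31.41 = 23173 J before reaching 0 °C.
Melting all 292.1 g of ice would need 292.1×334 = 97561 J.
23173 J < 97561 J, so only part of the ice melts and the system sits at 0 °C.
m_melted×334 = 23173  ⇒  m_melted ≈ 69.38 g.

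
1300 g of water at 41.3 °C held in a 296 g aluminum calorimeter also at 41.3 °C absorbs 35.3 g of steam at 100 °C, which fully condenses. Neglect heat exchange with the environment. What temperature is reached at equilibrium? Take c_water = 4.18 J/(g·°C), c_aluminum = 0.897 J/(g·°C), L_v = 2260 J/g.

Let T be the final temperature. ΣQ_i = 0:
latent heat released on condensation: 35.3·2260 = 79778
  condensed water 100 °C→T: 147.55(T − 100)
  water warms: 1300·4.18·(T − 41.3) = 5434(T − 41.3)
  cup: 265.51(T − 41.3)
5847.1 T = 79778 + 14755 + 235390 = 329923
T ≈ 56.43 °C (< 100 °C, so full condensation is consistent).

T_f ≈ 56.4 °C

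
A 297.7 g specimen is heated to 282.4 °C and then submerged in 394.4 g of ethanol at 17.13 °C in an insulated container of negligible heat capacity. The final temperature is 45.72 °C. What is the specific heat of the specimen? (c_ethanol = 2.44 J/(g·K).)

Heat lost by the specimen = heat gained by the ethanol:
297.7·c·(282.4 − 45.72) = 394.4·2.44·(45.72 − 17.13)
70460 c = 27513  ⇒  c ≈ 0.3905 J/(g·K)

c ≈ 0.39 J/(g·K)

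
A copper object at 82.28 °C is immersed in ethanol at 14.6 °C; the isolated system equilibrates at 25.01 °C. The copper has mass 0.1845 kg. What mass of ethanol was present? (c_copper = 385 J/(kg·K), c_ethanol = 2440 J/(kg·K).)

m ≈ 0.16 kg

Heat lost by the copper = heat gained by the ethanol:
0.1845×385×(82.28 − 25.01) = m×2440×(25.01 − 14.6)
25400 m = 4068  ⇒  m ≈ 0.1602 kg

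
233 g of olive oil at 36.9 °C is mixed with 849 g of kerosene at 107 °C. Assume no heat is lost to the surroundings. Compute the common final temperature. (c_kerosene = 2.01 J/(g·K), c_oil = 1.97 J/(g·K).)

T_f ≈ 92.1 °C

Let T be the final temperature. ΣQ_i = 0:
849*2.01*(T − 107) + 233*1.97*(T − 36.9) = 0
(1706.5 + 459.01) T = 1706.5*107 + 459.01*36.9
T = 199532/2165.5 ≈ 92.14 °C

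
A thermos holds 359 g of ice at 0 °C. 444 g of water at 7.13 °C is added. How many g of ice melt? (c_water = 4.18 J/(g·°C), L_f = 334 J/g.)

m_melted ≈ 39.6 g

Heat available from the water dropping to 0 °C: 444×4.18×7.13 = 13233 J.
Fully melting the ice requires m_ice L_f = 359×334 = 119906 J.
Since 13233 < 119906 J, not all the ice melts; equilibrium is at 0 °C.
m_melt = 13233 / L_f = 39.62 g.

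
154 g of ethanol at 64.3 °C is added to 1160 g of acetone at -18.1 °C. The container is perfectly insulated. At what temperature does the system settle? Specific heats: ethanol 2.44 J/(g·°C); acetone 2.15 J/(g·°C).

T_f ≈ -7.3 °C

T_f is the heat-capacity-weighted average of the initial temperatures:
T_f = (375.76*64.3 + 2494*(-18.1)) / (375.76 + 2494)
    = -20980 / 2869.8 ≈ -7.31 °C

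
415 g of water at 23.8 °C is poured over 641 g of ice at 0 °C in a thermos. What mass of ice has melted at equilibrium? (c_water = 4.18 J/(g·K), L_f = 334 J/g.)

m_melted ≈ 124 g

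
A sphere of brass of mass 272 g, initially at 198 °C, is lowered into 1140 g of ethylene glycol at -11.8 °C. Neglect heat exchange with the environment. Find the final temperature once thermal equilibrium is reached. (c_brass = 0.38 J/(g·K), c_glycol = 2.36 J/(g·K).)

T_f ≈ -4.0 °C

Net heat exchanged in the isolated system is zero:
272*0.38*(T − 198) + 1140*2.36*(T − (-11.8)) = 0
103.36(T − 198) + 2690.4(T − (-11.8)) = 0
(103.36 + 2690.4) T = 103.36*198 + 2690.4*(-11.8)
T = -11281/2793.8 ≈ -4.04 °C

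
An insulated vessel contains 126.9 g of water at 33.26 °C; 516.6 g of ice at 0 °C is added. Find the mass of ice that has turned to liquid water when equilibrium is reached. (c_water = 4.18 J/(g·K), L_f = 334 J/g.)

Cooling the water to 0 °C releases 126.9·4.18·33.26 = 17643 J.
Fully melting the ice requires m_ice L_f = 516.6·334 = 172544 J.
17643 J < 172544 J, so only part of the ice melts and the system sits at 0 °C.
m_melt = 17643 / L_f = 52.82 g.

m_melted ≈ 52.8 g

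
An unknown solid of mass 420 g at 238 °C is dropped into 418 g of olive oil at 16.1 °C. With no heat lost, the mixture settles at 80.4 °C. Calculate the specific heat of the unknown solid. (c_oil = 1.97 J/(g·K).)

Heat lost by the unknown solid = heat gained by the oil:
420×c×(238 − 80.4) = 418×1.97×(80.4 − 16.1)
66192 c = 52948  ⇒  c ≈ 0.7999 J/(g·K)

c ≈ 0.8 J/(g·K)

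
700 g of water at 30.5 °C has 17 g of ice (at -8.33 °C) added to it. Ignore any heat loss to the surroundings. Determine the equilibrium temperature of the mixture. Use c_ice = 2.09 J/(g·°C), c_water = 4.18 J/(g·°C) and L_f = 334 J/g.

Heat gained plus heat lost sum to zero:
warm ice to 0 °C: 17×2.09×(0 − (-8.33)) = 295.96
  fusion: m_ice L_f = 17×334 = 5678
  warm the meltwater: 71.06 T
  water: 2926(T − 30.5)
2997.1 T = 89243 − 5974 = 83269
T ≈ 27.78 °C (positive, so assuming full melt was valid).

T_f ≈ 27.8 °C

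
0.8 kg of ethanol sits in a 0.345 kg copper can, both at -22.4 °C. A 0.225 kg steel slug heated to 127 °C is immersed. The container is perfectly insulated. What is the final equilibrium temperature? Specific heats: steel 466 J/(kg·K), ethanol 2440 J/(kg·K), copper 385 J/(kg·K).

T_f ≈ -15.2 °C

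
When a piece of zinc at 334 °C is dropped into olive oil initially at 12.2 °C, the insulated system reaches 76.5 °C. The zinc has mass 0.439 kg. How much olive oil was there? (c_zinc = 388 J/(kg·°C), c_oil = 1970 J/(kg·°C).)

m ≈ 0.346 kg

Setting the total heat transfer to zero:
0.439·388·(76.5 − 334) + m·1970·(76.5 − 12.2) = 0
126671 m = 43860
m = 43860/126671 ≈ 0.3463 kg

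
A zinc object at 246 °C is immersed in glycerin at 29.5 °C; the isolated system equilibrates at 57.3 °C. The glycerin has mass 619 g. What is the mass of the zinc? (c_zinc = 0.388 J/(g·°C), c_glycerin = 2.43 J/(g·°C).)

m ≈ 571 g

Energy conservation, ΣQ = 0:
m×0.388×(57.3 − 246) + 619×2.43×(57.3 − 29.5) = 0
-73.22 m = -41816
m = -41816/-73.22 ≈ 571.1 g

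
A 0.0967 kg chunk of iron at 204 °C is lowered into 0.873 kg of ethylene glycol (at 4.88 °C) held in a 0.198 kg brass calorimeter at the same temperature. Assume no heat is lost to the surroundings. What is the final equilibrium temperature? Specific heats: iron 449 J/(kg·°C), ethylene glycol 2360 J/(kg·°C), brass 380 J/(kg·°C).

T_f ≈ 8.8 °C

Conservation of energy gives ΣQ = 0:
0.0967*449*(T − 204) + 0.873*2360*(T − 4.88) + 0.198*380*(T − 4.88) = 0
43.42(T − 204) + 2060.3(T − 4.88) + 75.24(T − 4.88) = 0
(43.42 + 2060.3 + 75.24) T = 43.42*204 + 2060.3*4.88 + 75.24*4.88
T = 19279/2178.9 ≈ 8.85 °C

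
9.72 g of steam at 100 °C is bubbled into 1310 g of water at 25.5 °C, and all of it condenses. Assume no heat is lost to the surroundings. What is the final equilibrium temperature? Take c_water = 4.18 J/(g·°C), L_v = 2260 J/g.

T_f ≈ 30.0 °C

Setting the total heat transfer to zero:
steam→water at 100 °C releases m L_v = 9.72·2260 = 21967; condensate cools 100→T: 9.72·4.18·(T − 100) = 40.63(T − 100); water warms: 1310·4.18·(T − 25.5) = 5475.8(T − 25.5)
5516.4 T = 21967 + 4063 + 139633 = 165663
T ≈ 30.03 °C — below 100 °C, confirming all the steam condensed.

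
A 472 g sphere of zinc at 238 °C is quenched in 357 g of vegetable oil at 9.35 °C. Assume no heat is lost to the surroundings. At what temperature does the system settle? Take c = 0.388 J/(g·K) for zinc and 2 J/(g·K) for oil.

T_f = Σ m_i c_i T_i / Σ m_i c_i:
T_f = (183.14*238 + 714*9.35) / (183.14 + 714)
    = 50262 / 897.14 ≈ 56.03 °C

T_f ≈ 56.0 °C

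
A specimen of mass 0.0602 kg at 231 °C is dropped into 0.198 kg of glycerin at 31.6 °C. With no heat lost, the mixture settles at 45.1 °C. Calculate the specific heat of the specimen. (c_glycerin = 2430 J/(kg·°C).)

c ≈ 580 J/(kg·°C)

Heat lost by the specimen = heat gained by the glycerin:
0.0602×c×(231 − 45.1) = 0.198×2430×(45.1 − 31.6)
11.19 c = 6495.4  ⇒  c ≈ 580.4 J/(kg·°C)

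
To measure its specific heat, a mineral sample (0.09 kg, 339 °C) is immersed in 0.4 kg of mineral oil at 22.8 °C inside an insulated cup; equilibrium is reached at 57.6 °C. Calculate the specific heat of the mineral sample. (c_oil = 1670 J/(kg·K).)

c ≈ 918 J/(kg·K)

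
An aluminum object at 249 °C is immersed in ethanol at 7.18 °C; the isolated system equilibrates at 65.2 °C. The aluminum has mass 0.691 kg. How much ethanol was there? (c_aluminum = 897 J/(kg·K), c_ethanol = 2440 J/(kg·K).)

Heat lost by the aluminum = heat gained by the ethanol:
0.691×897×(249 − 65.2) = m×2440×(65.2 − 7.18)
141569 m = 113924  ⇒  m ≈ 0.8047 kg

m ≈ 0.805 kg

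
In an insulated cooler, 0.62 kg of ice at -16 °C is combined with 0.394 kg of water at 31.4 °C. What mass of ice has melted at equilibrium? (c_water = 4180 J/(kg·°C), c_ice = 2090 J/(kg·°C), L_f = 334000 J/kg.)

Water can give up m c ΔT = 0.394×4180×31.4 = 51713 J before reaching 0 °C.
Warming the ice to 0 °C takes 0.62×2090×16 = 20733 J, leaving 30980 J for melting.
Fully melting the ice requires m_ice L_f = 0.62×334000 = 207080 J.
That's not enough to melt it all — equilibrium is at 0 °C with ice remaining.
m_melted×334000 = 30980  ⇒  m_melted ≈ 0.09276 kg.

m_melted ≈ 0.0928 kg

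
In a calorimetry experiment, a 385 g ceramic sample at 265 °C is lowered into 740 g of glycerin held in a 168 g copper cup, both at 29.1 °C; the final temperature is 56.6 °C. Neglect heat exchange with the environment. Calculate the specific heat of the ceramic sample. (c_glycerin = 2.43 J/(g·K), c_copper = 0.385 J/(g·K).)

Energy conservation, ΣQ = 0:
385×c×(56.6 − 265) + 740×2.43×(56.6 − 29.1) + 168×0.385×(56.6 − 29.1) = 0
-80234 c = -51229
c = -51229/-80234 ≈ 0.6385 J/(g·K)

c ≈ 0.638 J/(g·K)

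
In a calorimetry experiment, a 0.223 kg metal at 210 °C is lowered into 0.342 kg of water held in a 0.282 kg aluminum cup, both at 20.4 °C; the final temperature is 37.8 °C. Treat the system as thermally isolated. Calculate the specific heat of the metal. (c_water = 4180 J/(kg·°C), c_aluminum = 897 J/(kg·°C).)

c ≈ 762 J/(kg·°C)

Net heat exchanged in the isolated system is zero:
0.223×c×(37.8 − 210) + 0.342×4180×(37.8 − 20.4) + 0.282×897×(37.8 − 20.4) = 0
-38.4 c = -29276
c = -29276/-38.4 ≈ 762.4 J/(kg·°C)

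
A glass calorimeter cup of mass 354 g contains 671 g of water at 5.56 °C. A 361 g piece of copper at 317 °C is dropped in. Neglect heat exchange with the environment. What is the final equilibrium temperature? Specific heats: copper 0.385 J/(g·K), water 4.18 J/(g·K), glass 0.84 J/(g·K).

T_f ≈ 18.9 °C

Taking heat into each body as positive, Σ m c ΔT = 0:
361×0.385×(T − 317) + 671×4.18×(T − 5.56) + 354×0.84×(T − 5.56) = 0
138.99(T − 317) + 2804.8(T − 5.56) + 297.36(T − 5.56) = 0
3241.1 T = 61306
T = 61306 / 3241.1 = 18.9 °C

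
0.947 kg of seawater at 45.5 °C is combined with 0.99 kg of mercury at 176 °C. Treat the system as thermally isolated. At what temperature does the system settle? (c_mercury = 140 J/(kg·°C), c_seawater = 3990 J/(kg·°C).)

Heat lost by the mercury equals heat gained by the seawater:
0.99×140×(176 − T) = 0.947×3990×(T − 45.5)
138.6(176 − T) = 3778.5(T − 45.5)
3917.1 T = 196317  ⇒  T ≈ 50.12 °C

T_f ≈ 50.1 °C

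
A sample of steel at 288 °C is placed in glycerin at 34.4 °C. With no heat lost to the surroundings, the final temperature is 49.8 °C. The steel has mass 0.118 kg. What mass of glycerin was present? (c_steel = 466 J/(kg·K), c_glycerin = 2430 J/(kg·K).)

m ≈ 0.35 kg

Heat gained plus heat lost sum to zero:
0.118·466·(49.8 − 288) + m·2430·(49.8 − 34.4) = 0
37422 m = 13098
m = 13098/37422 ≈ 0.35 kg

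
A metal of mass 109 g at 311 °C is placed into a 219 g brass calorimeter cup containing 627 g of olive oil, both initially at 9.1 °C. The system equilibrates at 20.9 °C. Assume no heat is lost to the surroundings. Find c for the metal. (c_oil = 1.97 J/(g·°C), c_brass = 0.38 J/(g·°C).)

c ≈ 0.492 J/(g·°C)

Let T be the final temperature. ΣQ_i = 0:
109×c×(20.9 − 311) + 627×1.97×(20.9 − 9.1) + 219×0.38×(20.9 − 9.1) = 0
-31621 c = -15557
c = -15557/-31621 ≈ 0.492 J/(g·°C)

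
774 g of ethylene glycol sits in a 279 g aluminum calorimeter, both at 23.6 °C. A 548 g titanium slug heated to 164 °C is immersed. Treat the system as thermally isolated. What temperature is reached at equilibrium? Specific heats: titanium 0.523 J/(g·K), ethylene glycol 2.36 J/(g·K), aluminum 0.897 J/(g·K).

Setting the total heat transfer to zero:
548×0.523×(T − 164) + 774×2.36×(T − 23.6) + 279×0.897×(T − 23.6) = 0
2363.5 T = 96018
T ≈ 40.63 °C

T_f ≈ 40.6 °C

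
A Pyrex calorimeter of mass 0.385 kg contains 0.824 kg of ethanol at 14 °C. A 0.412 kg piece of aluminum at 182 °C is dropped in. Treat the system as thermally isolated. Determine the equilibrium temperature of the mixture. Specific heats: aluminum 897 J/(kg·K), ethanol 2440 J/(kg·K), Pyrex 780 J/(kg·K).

Net heat exchanged in the isolated system is zero:
0.412*897*(T − 182) + 0.824*2440*(T − 14) + 0.385*780*(T − 14) = 0
369.56(T − 182) + 2010.6(T − 14) + 300.3(T − 14) = 0
2680.4 T = 99613
T = 99613/2680.4 ≈ 37.16 °C

T_f ≈ 37.2 °C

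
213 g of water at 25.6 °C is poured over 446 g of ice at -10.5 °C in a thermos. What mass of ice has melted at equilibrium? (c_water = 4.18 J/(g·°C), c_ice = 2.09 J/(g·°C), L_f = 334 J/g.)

m_melted ≈ 38.9 g

Cooling the water to 0 °C releases 213·4.18·25.6 = 22793 J.
Warming the ice to 0 °C takes 446·2.09·10.5 = 9787.5 J, leaving 13005 J for melting.
Fully melting the ice requires m_ice L_f = 446·334 = 148964 J.
That's not enough to melt it all — equilibrium is at 0 °C with ice remaining.
m_melt = 13005 / L_f = 38.94 g.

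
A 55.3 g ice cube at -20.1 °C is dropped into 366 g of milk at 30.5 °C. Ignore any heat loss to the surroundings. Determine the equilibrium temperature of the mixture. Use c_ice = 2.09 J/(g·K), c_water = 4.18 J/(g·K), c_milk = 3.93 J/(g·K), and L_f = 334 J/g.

Conservation of energy gives ΣQ = 0:
warm ice to 0 °C: 55.3·2.09·(0 − (-20.1)) = 2323.1; fusion: m_ice L_f = 55.3·334 = 18470; meltwater 0→T: 55.3·4.18·T = 231.15 T; milk cools: 366·3.93·(T − 30.5) = 1438.4(T − 30.5)
1669.5 T = 43871 − 20793 = 23077
T ≈ 13.82 °C — above 0 °C, consistent with complete melting.

T_f ≈ 13.8 °C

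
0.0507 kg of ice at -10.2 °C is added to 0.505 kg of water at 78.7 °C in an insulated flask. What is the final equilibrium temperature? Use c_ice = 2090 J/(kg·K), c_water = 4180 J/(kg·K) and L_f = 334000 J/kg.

Energy balance with sensible and latent terms:
ice -10.2→0 °C: 0.0507×2090×10.2 = 1080.8; melt ice: 0.0507×334000 = 16934; warm the meltwater: 211.93 T; water cools: 0.505×4180×(T − 78.7) = 2110.9(T − 78.7)
2322.8 T = 166128 − 18015 = 148113
T ≈ 63.76 °C — above 0 °C, consistent with complete melting.

T_f ≈ 63.8 °C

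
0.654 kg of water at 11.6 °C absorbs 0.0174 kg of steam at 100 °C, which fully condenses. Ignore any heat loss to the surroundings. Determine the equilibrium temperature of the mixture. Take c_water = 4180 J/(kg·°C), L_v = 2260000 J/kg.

T_f ≈ 27.9 °C

Heat gained plus heat lost sum to zero:
latent heat released on condensation: 0.0174×2260000 = 39324; condensed water 100 °C→T: 72.73(T − 100); water warms: 0.654×4180×(T − 11.6) = 2733.7(T − 11.6)
2806.5 T = 39324 + 7273.2 + 31711 = 78308
T ≈ 27.90 °C (< 100 °C, so full condensation is consistent).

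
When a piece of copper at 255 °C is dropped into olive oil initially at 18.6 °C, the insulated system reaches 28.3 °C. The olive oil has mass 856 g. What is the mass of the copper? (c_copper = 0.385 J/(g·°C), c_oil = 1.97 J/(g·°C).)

m ≈ 187 g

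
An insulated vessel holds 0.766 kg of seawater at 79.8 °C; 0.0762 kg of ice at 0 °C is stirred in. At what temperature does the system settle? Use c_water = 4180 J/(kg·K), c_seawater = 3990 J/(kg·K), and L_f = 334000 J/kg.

T_f ≈ 64.7 °C

Net heat exchanged in the isolated system is zero:
fusion: m_ice L_f = 0.0762·334000 = 25451
  meltwater 0→T: 0.0762·4180·T = 318.52 T
  seawater: 3056.3(T − 79.8)
3374.9 T = 243896 − 25451 = 218445
T ≈ 64.73 °C — above 0 °C, consistent with complete melting.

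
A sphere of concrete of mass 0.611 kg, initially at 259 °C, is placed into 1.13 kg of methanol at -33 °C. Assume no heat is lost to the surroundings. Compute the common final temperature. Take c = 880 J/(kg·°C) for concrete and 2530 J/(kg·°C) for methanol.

Energy conservation, ΣQ = 0:
0.611*880*(T − 259) + 1.13*2530*(T − (-33)) = 0
537.68(T − 259) + 2858.9(T − (-33)) = 0
3396.6 T = 44915
T = 44915 / 3396.6 = 13.2 °C

T_f ≈ 13.2 °C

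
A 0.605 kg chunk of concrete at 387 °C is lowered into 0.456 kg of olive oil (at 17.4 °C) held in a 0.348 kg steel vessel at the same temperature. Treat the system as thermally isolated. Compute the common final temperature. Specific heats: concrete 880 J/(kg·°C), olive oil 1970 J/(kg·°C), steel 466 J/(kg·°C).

T_f ≈ 140.9 °C

With ΣQ=0 the equilibrium temperature is the m·c-weighted mean:
T_f = (532.4*387 + 898.32*17.4 + 162.17*17.4) / (532.4 + 898.32 + 162.17)
    = 224491 / 1592.9 ≈ 140.93 °C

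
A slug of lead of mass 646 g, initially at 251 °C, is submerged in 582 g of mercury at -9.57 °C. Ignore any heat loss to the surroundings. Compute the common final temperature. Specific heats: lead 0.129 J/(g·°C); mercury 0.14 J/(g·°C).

T_f = Σ m_i c_i T_i / Σ m_i c_i:
T_f = (83.33·251 + 81.48·(-9.57)) / (83.33 + 81.48)
    = 20137 / 164.81 ≈ 122.18 °C

T_f ≈ 122.2 °C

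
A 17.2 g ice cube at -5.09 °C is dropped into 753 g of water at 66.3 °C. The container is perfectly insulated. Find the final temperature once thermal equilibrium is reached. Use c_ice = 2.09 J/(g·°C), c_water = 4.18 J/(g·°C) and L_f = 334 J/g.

T_f ≈ 63.0 °C

Energy balance with sensible and latent terms:
warm ice to 0 °C: 17.2·2.09·(0 − (-5.09)) = 182.98
  fusion: m_ice L_f = 17.2·334 = 5744.8
  meltwater 0→T: 17.2·4.18·T = 71.9 T
  water: 3147.5(T − 66.3)
3219.4 T = 208682 − 5927.8 = 202754
T ≈ 62.98 °C (positive, so assuming full melt was valid).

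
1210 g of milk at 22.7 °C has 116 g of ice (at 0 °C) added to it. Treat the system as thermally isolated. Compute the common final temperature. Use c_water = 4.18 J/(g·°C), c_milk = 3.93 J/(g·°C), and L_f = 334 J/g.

T_f ≈ 13.2 °C

Energy conservation, ΣQ = 0:
fusion: m_ice L_f = 116·334 = 38744; meltwater 0→T: 116·4.18·T = 484.88 T; milk cools: 1210·3.93·(T − 22.7) = 4755.3(T − 22.7)
5240.2 T = 107945 − 38744 = 69201
T ≈ 13.21 °C. Since T > 0 °C, the all-ice-melts assumption holds.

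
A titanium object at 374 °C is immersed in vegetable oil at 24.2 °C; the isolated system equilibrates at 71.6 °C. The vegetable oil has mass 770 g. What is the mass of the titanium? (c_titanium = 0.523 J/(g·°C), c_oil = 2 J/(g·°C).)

m ≈ 462 g

Heat lost by the titanium = heat gained by the oil:
m·0.523·(374 − 71.6) = 770·2·(71.6 − 24.2)
158.16 m = 72996  ⇒  m ≈ 461.5 g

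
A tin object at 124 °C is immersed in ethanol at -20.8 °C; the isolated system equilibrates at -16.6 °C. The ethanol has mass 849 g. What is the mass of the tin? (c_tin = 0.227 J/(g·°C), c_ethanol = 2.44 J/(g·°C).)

|Q_tin| = |Q_ethanol|:
m·0.227·(124 − -16.6) = 849·2.44·(-16.6 − (-20.8))
31.92 m = 8700.6  ⇒  m ≈ 272.6 g

m ≈ 273 g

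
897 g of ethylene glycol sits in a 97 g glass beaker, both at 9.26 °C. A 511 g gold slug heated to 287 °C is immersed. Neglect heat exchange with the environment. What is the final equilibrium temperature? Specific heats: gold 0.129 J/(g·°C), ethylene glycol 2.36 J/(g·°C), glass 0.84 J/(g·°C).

T_f ≈ 17.3 °C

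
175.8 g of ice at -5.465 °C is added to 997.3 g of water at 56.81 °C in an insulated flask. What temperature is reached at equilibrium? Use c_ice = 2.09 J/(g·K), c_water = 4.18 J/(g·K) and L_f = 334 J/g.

Energy balance with sensible and latent terms:
ice -5.465→0 °C: 175.8×2.09×5.465 = 2008
  latent heat to melt: 175.8×334 = 58717
  meltwater 0→T: 175.8×4.18×T = 734.84 T
  water: 4168.7(T − 56.81)
4903.6 T = 236825 − 60725 = 176099
T ≈ 35.91 °C — above 0 °C, consistent with complete melting.

T_f ≈ 35.9 °C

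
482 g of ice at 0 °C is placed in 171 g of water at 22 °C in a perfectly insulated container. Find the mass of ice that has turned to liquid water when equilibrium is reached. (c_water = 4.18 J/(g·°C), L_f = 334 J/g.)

m_melted ≈ 47.1 g

Cooling the water to 0 °C releases 171×4.18×22 = 15725 J.
Fully melting the ice requires m_ice L_f = 482×334 = 160988 J.
15725 J < 160988 J, so only part of the ice melts and the system sits at 0 °C.
m_melted×334 = 15725  ⇒  m_melted ≈ 47.08 g.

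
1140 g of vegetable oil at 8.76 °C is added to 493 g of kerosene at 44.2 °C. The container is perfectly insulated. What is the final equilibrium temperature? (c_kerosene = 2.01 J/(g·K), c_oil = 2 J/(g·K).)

T_f = Σ m_i c_i T_i / Σ m_i c_i:
T_f = (990.93*44.2 + 2280*8.76) / (990.93 + 2280)
    = 63772 / 3270.9 ≈ 19.50 °C

T_f ≈ 19.5 °C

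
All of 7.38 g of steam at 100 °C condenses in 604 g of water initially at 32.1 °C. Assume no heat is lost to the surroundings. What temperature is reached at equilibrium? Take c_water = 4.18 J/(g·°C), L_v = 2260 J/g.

T_f ≈ 39.4 °C

Setting the total heat transfer to zero:
steam→water at 100 °C releases m L_v = 7.38×2260 = 16679; condensate cools 100→T: 7.38×4.18×(T − 100) = 30.85(T − 100); original water: 2524.7(T − 32.1)
2555.6 T = 16679 + 3084.8 + 81044 = 100807
T ≈ 39.45 °C, under the boiling point, so the assumption holds.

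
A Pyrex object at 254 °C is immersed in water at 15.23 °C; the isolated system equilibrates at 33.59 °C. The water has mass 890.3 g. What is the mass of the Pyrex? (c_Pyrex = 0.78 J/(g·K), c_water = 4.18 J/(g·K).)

m ≈ 397 g

Heat lost by the Pyrex = heat gained by the water:
m·0.78·(254 − 33.59) = 890.3·4.18·(33.59 − 15.23)
171.92 m = 68326  ⇒  m ≈ 397.4 g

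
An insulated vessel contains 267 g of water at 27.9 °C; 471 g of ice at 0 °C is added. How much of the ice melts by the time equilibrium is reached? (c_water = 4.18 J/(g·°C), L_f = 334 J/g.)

m_melted ≈ 93.2 g

Heat available from the water dropping to 0 °C: 267·4.18·27.9 = 31138 J.
Melting all 471 g of ice would need 471·334 = 157314 J.
31138 J < 157314 J, so only part of the ice melts and the system sits at 0 °C.
m_melted·334 = 31138  ⇒  m_melted ≈ 93.23 g.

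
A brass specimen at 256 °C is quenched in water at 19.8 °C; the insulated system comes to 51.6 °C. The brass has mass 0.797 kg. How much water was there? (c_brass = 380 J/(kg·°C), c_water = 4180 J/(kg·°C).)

Heat lost by the brass = heat gained by the water:
0.797×380×(256 − 51.6) = m×4180×(51.6 − 19.8)
132924 m = 61905  ⇒  m ≈ 0.4657 kg

m ≈ 0.466 kg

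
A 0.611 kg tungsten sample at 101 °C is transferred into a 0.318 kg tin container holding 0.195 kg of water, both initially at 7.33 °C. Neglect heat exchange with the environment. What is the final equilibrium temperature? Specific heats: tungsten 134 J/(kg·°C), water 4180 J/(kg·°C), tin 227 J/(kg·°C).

Net heat exchanged in the isolated system is zero:
0.611·134·(T − 101) + 0.195·4180·(T − 7.33) + 0.318·227·(T − 7.33) = 0
81.87(T − 101) + 815.1(T − 7.33) + 72.19(T − 7.33) = 0
969.16 T = 14773
T ≈ 15.24 °C

T_f ≈ 15.2 °C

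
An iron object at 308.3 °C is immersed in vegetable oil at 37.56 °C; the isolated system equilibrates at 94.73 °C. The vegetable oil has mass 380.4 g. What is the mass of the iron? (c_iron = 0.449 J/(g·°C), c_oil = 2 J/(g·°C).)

|Q_iron| = |Q_oil|:
m×0.449×(308.3 − 94.73) = 380.4×2×(94.73 − 37.56)
95.89 m = 43495  ⇒  m ≈ 453.6 g

m ≈ 454 g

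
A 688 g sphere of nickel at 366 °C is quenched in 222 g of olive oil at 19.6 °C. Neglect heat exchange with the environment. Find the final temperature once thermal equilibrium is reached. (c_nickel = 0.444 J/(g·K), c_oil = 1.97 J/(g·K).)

Heat lost by the nickel equals heat gained by the oil:
688*0.444*(366 − T) = 222*1.97*(T − 19.6)
305.47(366 − T) = 437.34(T − 19.6)
742.81 T = 120375  ⇒  T ≈ 162.05 °C

T_f ≈ 162.1 °C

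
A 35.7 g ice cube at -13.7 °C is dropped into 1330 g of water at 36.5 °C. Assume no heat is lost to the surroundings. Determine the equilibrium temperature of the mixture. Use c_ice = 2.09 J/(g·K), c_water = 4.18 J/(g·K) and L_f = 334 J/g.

T_f ≈ 33.3 °C

Sum of m c ΔT and latent-heat terms is zero:
warm ice to 0 °C: 35.7×2.09×(0 − (-13.7)) = 1022.2; melt ice: 35.7×334 = 11924; meltwater 0→T: 35.7×4.18×T = 149.23 T; water cools: 1330×4.18×(T − 36.5) = 5559.4(T − 36.5)
5708.6 T = 202918 − 12946 = 189972
T ≈ 33.28 °C (positive, so assuming full melt was valid).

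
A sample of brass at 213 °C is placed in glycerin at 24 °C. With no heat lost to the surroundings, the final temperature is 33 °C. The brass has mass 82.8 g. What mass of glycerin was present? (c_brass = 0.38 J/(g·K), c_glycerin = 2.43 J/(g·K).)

Taking heat into each body as positive, Σ m c ΔT = 0:
82.8×0.38×(33 − 213) + m×2.43×(33 − 24) = 0
21.87 m = 5663.5
m = 5663.5/21.87 ≈ 259 g

m ≈ 259 g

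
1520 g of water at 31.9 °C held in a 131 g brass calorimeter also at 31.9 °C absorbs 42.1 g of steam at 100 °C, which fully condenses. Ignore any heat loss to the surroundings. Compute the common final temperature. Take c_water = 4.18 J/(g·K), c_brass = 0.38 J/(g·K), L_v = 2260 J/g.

Taking heat into each body as positive, Σ m c ΔT = 0:
latent heat released on condensation: 42.1×2260 = 95146
  condensed water 100 °C→T: 175.98(T − 100)
  original water: 6353.6(T − 31.9)
  cup: 49.78(T − 31.9)
6579.4 T = 95146 + 17598 + 204268 = 317012
T ≈ 48.18 °C — below 100 °C, confirming all the steam condensed.

T_f ≈ 48.2 °C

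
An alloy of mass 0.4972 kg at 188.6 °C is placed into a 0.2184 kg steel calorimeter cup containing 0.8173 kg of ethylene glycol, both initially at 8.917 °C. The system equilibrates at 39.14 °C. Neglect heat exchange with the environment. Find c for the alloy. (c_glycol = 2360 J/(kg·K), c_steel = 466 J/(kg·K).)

Energy conservation, ΣQ = 0:
0.4972×c×(39.14 − 188.6) + 0.8173×2360×(39.14 − 8.917) + 0.2184×466×(39.14 − 8.917) = 0
-74.31 c = -61371
c = -61371/-74.31 ≈ 825.9 J/(kg·K)

c ≈ 826 J/(kg·K)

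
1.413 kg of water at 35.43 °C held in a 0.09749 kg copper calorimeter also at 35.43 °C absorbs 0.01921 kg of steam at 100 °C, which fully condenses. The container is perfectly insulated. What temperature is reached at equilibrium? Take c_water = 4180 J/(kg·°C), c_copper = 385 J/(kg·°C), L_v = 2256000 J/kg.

T_f ≈ 43.5 °C

Net heat exchanged in the isolated system is zero:
condense steam: −0.01921×2256000 = −43338
  condensate cools 100→T: 0.01921×4180×(T − 100) = 80.3(T − 100)
  water warms: 1.413×4180×(T − 35.43) = 5906.3(T − 35.43)
  copper cup: 0.09749×385×(T − 35.43) = 37.53(T − 35.43)
6024.2 T = 43338 + 8029.8 + 210591 = 261959
T ≈ 43.48 °C (< 100 °C, so full condensation is consistent).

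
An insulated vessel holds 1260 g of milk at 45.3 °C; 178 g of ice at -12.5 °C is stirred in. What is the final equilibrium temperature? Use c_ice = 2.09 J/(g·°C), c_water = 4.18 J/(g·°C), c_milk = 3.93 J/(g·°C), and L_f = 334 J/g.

T_f ≈ 28.1 °C

Sum of m c ΔT and latent-heat terms is zero:
ice -12.5→0 °C: 178×2.09×12.5 = 4650.2
  melt ice: 178×334 = 59452
  meltwater 0→T: 178×4.18×T = 744.04 T
  milk: 4951.8(T − 45.3)
5695.8 T = 224317 − 64102 = 160214
T ≈ 28.13 °C. Since T > 0 °C, the all-ice-melts assumption holds.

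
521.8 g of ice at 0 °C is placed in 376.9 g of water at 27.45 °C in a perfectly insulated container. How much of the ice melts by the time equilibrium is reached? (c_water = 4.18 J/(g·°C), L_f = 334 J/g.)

m_melted ≈ 129 g

Cooling the water to 0 °C releases 376.9·4.18·27.45 = 43246 J.
Fully melting the ice requires m_ice L_f = 521.8·334 = 174281 J.
43246 J < 174281 J, so only part of the ice melts and the system sits at 0 °C.
Mass melted = 43246/334 ≈ 129.5 g.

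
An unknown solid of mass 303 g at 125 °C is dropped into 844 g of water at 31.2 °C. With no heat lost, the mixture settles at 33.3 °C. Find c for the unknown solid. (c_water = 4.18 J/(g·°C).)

Net heat exchanged in the isolated system is zero:
303·c·(33.3 − 125) + 844·4.18·(33.3 − 31.2) = 0
-27785 c = -7408.6
c = -7408.6/-27785 ≈ 0.2666 J/(g·°C)

c ≈ 0.267 J/(g·°C)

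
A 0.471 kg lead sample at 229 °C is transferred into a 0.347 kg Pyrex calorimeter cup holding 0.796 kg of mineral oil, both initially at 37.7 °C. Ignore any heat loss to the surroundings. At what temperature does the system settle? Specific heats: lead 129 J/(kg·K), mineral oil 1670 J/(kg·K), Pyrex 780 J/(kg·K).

T_f ≈ 44.7 °C

Let T be the final temperature. ΣQ_i = 0:
0.471×129×(T − 229) + 0.796×1670×(T − 37.7) + 0.347×780×(T − 37.7) = 0
1660.7 T = 74233
T = 74233 / 1660.7 = 44.7 °C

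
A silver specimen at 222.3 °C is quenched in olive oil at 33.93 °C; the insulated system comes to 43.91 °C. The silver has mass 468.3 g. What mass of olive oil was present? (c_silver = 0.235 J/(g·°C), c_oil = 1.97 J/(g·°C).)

m ≈ 999 g

Taking heat into each body as positive, Σ m c ΔT = 0:
468.3·0.235·(43.91 − 222.3) + m·1.97·(43.91 − 33.93) = 0
19.66 m = 19632
m = 19632/19.66 ≈ 998.5 g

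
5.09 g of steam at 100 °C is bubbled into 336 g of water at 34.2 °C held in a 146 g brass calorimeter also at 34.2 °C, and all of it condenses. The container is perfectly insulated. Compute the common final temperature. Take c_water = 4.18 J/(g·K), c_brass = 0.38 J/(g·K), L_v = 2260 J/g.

Taking heat into each body as positive, Σ m c ΔT = 0:
condense steam: −5.09×2260 = −11503
  condensate cools 100→T: 5.09×4.18×(T − 100) = 21.28(T − 100)
  original water: 1404.5(T − 34.2)
  cup: 55.48(T − 34.2)
1481.2 T = 11503 + 2127.6 + 49931 = 63562
T ≈ 42.91 °C — below 100 °C, confirming all the steam condensed.

T_f ≈ 42.9 °C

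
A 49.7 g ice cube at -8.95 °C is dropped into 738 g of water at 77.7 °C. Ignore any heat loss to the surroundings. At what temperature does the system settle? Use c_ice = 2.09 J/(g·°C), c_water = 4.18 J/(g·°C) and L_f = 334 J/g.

Taking heat into each body as positive, Σ m c ΔT = 0:
warm ice to 0 °C: 49.7·2.09·(0 − (-8.95)) = 929.66; melt ice: 49.7·334 = 16600; warm the meltwater: 207.75 T; water: 3084.8(T − 77.7)
3292.6 T = 239692 − 17529 = 222163
T ≈ 67.47 °C — above 0 °C, consistent with complete melting.

T_f ≈ 67.5 °C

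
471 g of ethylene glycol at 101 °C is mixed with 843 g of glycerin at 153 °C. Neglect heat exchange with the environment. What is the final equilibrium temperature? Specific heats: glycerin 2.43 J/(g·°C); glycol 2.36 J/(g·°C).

T_f ≈ 134.7 °C

With ΣQ=0 the equilibrium temperature is the m·c-weighted mean:
T_f = (2048.5×153 + 1111.6×101) / (2048.5 + 1111.6)
    = 425687 / 3160.1 ≈ 134.71 °C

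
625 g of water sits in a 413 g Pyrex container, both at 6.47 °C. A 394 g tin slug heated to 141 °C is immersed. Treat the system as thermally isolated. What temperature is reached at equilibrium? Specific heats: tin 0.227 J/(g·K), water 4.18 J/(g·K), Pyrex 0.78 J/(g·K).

Taking heat into each body as positive, Σ m c ΔT = 0:
394*0.227*(T − 141) + 625*4.18*(T − 6.47) + 413*0.78*(T − 6.47) = 0
3024.1 T = 31598
T = 31598 / 3024.1 = 10.4 °C

T_f ≈ 10.4 °C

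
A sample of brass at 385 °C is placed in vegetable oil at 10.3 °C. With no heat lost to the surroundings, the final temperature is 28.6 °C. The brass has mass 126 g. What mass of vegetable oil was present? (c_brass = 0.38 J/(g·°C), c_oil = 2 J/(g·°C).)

Energy conservation, ΣQ = 0:
126×0.38×(28.6 − 385) + m×2×(28.6 − 10.3) = 0
36.6 m = 17064
m = 17064/36.6 ≈ 466.2 g

m ≈ 466 g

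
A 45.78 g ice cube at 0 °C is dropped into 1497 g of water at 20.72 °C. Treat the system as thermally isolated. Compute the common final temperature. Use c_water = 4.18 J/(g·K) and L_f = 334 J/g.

T_f ≈ 17.7 °C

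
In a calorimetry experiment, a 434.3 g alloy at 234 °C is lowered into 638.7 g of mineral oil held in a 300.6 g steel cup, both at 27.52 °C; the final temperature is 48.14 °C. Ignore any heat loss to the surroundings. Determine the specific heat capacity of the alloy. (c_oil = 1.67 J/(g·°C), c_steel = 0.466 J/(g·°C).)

c ≈ 0.308 J/(g·°C)

Conservation of energy gives ΣQ = 0:
434.3×c×(48.14 − 234) + 638.7×1.67×(48.14 − 27.52) + 300.6×0.466×(48.14 − 27.52) = 0
-80719 c = -24882
c = -24882/-80719 ≈ 0.3083 J/(g·°C)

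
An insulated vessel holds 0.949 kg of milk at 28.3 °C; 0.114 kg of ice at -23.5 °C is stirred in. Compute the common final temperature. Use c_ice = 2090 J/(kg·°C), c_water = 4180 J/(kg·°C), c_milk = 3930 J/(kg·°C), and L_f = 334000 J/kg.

T_f ≈ 14.7 °C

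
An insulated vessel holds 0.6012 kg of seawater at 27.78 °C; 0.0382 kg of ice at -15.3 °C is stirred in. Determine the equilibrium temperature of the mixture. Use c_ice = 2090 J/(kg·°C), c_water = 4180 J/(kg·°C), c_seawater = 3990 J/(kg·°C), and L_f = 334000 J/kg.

Heat gained plus heat lost sum to zero:
ice -15.3→0 °C: 0.0382·2090·15.3 = 1221.5
  fusion: m_ice L_f = 0.0382·334000 = 12759
  meltwater 0→T: 0.0382·4180·T = 159.68 T
  seawater: 2398.8(T − 27.78)
2558.5 T = 66638 − 13980 = 52658
T ≈ 20.58 °C (positive, so assuming full melt was valid).

T_f ≈ 20.6 °C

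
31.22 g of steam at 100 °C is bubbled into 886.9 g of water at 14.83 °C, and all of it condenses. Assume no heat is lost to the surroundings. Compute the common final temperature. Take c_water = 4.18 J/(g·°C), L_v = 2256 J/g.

T_f ≈ 36.1 °C

Setting the total heat transfer to zero:
condense steam: −31.22·2256 = −70432; condensate cools 100→T: 31.22·4.18·(T − 100) = 130.5(T − 100); water warms: 886.9·4.18·(T − 14.83) = 3707.2(T − 14.83)
3837.7 T = 70432 + 13050 + 54978 = 138461
T ≈ 36.08 °C — below 100 °C, confirming all the steam condensed.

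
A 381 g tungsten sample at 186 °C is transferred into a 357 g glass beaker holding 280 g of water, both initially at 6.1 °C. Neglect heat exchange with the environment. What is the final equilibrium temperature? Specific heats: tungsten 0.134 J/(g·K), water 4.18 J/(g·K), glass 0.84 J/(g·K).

Net heat exchanged in the isolated system is zero:
381*0.134*(T − 186) + 280*4.18*(T − 6.1) + 357*0.84*(T − 6.1) = 0
51.05(T − 186) + 1170.4(T − 6.1) + 299.88(T − 6.1) = 0
1521.3 T = 18465
T = 18465/1521.3 ≈ 12.14 °C

T_f ≈ 12.1 °C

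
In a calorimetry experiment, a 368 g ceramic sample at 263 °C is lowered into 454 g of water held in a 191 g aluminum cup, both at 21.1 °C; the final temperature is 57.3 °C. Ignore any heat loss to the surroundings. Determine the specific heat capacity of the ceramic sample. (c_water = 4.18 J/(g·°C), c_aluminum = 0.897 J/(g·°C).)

Net heat exchanged in the isolated system is zero:
368×c×(57.3 − 263) + 454×4.18×(57.3 − 21.1) + 191×0.897×(57.3 − 21.1) = 0
-75698 c = -74900
c = -74900/-75698 ≈ 0.9895 J/(g·°C)

c ≈ 0.989 J/(g·°C)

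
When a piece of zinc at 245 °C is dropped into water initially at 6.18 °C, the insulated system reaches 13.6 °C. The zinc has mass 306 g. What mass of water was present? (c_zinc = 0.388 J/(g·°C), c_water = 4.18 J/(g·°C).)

Conservation of energy gives ΣQ = 0:
306×0.388×(13.6 − 245) + m×4.18×(13.6 − 6.18) = 0
31.02 m = 27474
m = 27474/31.02 ≈ 885.8 g

m ≈ 886 g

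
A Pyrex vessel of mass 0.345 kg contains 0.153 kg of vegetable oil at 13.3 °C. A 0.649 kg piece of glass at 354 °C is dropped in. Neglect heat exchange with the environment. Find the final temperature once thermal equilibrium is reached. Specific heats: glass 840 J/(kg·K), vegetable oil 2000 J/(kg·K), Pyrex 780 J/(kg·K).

T_f ≈ 179.1 °C

Let T be the final temperature. ΣQ_i = 0:
0.649×840×(T − 354) + 0.153×2000×(T − 13.3) + 0.345×780×(T − 13.3) = 0
545.16(T − 354) + 306(T − 13.3) + 269.1(T − 13.3) = 0
(545.16 + 306 + 269.1) T = 545.16×354 + 306×13.3 + 269.1×13.3
T ≈ 179.10 °C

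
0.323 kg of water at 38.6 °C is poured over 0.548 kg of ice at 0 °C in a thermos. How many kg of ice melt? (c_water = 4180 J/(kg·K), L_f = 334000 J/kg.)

m_melted ≈ 0.156 kg

Cooling the water to 0 °C releases 0.323·4180·38.6 = 52115 J.
To melt every bit of ice: 0.548·334000 = 183032 J.
That's not enough to melt it all — equilibrium is at 0 °C with ice remaining.
m_melt = 52115 / L_f = 0.156 kg.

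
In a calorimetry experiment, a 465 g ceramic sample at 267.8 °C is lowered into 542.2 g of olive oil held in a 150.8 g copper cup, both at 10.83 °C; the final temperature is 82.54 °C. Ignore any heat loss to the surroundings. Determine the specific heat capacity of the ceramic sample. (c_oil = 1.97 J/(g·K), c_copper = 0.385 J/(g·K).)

c ≈ 0.937 J/(g·K)

Conservation of energy gives ΣQ = 0:
465×c×(82.54 − 267.8) + 542.2×1.97×(82.54 − 10.83) + 150.8×0.385×(82.54 − 10.83) = 0
-86146 c = -80759
c = -80759/-86146 ≈ 0.9375 J/(g·K)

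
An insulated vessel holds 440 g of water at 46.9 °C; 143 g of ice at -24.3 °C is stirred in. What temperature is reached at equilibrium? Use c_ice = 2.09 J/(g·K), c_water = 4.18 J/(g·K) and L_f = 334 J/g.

Heat gained plus heat lost sum to zero:
ice -24.3→0 °C: 143×2.09×24.3 = 7262.5; latent heat to melt: 143×334 = 47762; warm the meltwater: 597.74 T; water: 1839.2(T − 46.9)
2436.9 T = 86258 − 55025 = 31234
T ≈ 12.82 °C. Since T > 0 °C, the all-ice-melts assumption holds.

T_f ≈ 12.8 °C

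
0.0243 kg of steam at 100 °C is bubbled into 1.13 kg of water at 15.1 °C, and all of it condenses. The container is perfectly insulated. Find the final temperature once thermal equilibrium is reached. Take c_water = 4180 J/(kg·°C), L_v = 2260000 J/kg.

Conservation of energy gives ΣQ = 0:
condense steam: −0.0243×2260000 = −54918
  condensed water 100 °C→T: 101.57(T − 100)
  original water: 4723.4(T − 15.1)
4825 T = 54918 + 10157 + 71323 = 136399
T ≈ 28.27 °C (< 100 °C, so full condensation is consistent).

T_f ≈ 28.3 °C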